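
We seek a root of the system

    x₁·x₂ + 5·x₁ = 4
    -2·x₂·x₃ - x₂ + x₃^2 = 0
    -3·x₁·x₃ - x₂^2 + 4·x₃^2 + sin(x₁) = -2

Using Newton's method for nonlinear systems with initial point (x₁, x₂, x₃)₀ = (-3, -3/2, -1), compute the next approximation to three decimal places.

(0.352, -2.423, 0.423)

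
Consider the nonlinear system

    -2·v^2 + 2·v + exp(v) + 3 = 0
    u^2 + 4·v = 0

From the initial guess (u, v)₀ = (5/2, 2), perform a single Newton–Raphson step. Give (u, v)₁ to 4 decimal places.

(3.3297, -2.5996)

At (5/2, 2): F = (6.389056, 14.2500).
Jacobian J = [[0, -4·v + exp(v) + 2], [2·u, 4]].
At the point, J = [[0.0000, 1.389056], [5.0000, 4.0000]] (det J = -6.945280).
Solving J·Δ = −F gives Δ = (0.8297, -4.5996).
Then the next iterate is (u, v)₁ = (3.3297, -2.5996).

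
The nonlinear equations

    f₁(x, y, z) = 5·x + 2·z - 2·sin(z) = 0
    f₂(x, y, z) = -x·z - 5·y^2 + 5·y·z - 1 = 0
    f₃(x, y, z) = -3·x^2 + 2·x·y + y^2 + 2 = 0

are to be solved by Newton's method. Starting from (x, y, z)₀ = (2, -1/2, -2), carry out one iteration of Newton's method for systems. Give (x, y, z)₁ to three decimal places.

(1.965, 3.265, -4.699)

At (2, -1/2, -2): F = (7.81859, 6.750, -11.750).
Jacobian J = [[5, 0, -2·cos(z) + 2], [-z, -10·y + 5·z, -x + 5·y], [-6·x + 2·y, 2·x + 2·y, 0]].
At the point, J = [[5.000, 0.000, 2.83229], [2.000, -5.000, -4.500], [-13.000, 3.000, 0.000]] (det J = -99.60533).
Solving J·Δ = −F gives Δ = (-0.035, 3.765, -2.699).
Then the next iterate is (x, y, z)₁ = (1.965, 3.265, -4.699).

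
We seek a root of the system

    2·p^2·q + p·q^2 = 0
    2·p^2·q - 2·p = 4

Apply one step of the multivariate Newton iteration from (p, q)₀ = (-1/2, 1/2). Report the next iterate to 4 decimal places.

(-0.3333, 7.0000)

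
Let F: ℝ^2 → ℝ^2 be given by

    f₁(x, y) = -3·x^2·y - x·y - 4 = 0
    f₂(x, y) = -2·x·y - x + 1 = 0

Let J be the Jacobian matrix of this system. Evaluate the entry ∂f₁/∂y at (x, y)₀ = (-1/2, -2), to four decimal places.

-0.2500

∂f₁/∂y = -3·x^2 - x.
At (-1/2, -2) this is -0.2500.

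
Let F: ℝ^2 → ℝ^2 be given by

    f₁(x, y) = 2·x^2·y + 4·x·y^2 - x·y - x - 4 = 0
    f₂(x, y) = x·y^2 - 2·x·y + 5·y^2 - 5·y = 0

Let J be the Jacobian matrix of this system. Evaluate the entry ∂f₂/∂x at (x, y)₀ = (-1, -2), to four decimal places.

8.0000

∂f₂/∂x = y^2 - 2·y.
At (-1, -2) this is 8.0000.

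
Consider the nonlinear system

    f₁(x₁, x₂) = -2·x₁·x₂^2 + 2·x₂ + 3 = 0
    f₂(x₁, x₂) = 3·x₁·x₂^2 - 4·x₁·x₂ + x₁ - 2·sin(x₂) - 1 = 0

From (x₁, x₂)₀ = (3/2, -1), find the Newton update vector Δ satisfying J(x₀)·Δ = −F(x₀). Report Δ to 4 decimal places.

At (3/2, -1): F = (-2.0000, 12.682942).
Jacobian J = [[-2·x₂^2, -4·x₁·x₂ + 2], [3·x₂^2 - 4·x₂ + 1, 6·x₁·x₂ - 4·x₁ - 2·cos(x₂)]].
At the point, J = [[-2.0000, 8.0000], [8.0000, -16.080605]] (det J = -31.838791).
Solving J·Δ = −F gives Δ = (-2.1767, -0.2942).

(-2.1767, -0.2942)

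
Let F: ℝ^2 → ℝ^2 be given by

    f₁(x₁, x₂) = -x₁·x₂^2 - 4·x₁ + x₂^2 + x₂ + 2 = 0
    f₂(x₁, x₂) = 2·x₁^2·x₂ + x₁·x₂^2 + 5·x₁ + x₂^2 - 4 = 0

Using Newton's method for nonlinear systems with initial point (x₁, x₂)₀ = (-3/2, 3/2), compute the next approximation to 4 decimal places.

(23.0968, 17.8065)

At (-3/2, 3/2): F = (15.1250, -5.8750).
Jacobian J = [[-x₂^2 - 4, -2·x₁·x₂ + 2·x₂ + 1], [4·x₁·x₂ + x₂^2 + 5, 2·x₁^2 + 2·x₁·x₂ + 2·x₂]].
At the point, J = [[-6.2500, 8.5000], [-1.7500, 3.0000]] (det J = -3.8750).
Solving J·Δ = −F gives Δ = (24.5968, 16.3065).
Then the next iterate is (x₁, x₂)₁ = (23.0968, 17.8065).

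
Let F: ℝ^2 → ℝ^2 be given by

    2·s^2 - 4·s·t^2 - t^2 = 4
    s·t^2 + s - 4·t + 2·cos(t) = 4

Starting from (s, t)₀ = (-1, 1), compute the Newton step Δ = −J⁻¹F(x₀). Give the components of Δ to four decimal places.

(-0.9266, -1.4021)

At (-1, 1): F = (1.0000, -8.919395).
Jacobian J = [[4·s - 4·t^2, -8·s·t - 2·t], [t^2 + 1, 2·s·t - 2·sin(t) - 4]].
At the point, J = [[-8.0000, 6.0000], [2.0000, -7.682942]] (det J = 49.463536).
Solving J·Δ = −F gives Δ = (-0.9266, -1.4021).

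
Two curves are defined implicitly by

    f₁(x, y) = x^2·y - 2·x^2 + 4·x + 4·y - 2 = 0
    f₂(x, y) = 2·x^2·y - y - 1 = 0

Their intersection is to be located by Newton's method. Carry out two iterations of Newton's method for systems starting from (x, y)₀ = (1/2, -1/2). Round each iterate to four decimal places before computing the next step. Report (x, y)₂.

(-1.1056, 1.8138)

At (1/2, -1/2): F = (-2.6250, -0.7500).
Jacobian J = [[2·x·y - 4·x + 4, x^2 + 4], [4·x·y, 2·x^2 - 1]].
At the point, J = [[1.5000, 4.2500], [-1.0000, -0.5000]] (det J = 3.5000).
Solving J·Δ = −F gives Δ = (-1.2857, 1.0714).
Then the next iterate is (x, y)₁ = (-0.7857, 0.5714).
Round to (-0.7857, 0.5714) and repeat: F = (-3.739110, -0.865922), J = [[6.244902, 4.617324], [-1.795796, 0.234649]].
Δ = (-0.3199, 1.2424), so (x, y)₂ = (-1.1056, 1.8138).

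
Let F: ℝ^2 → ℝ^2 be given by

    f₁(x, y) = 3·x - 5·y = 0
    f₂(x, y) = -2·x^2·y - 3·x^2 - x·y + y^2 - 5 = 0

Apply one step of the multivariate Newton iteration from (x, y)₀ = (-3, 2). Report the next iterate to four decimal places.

(-2.5150, -1.5090)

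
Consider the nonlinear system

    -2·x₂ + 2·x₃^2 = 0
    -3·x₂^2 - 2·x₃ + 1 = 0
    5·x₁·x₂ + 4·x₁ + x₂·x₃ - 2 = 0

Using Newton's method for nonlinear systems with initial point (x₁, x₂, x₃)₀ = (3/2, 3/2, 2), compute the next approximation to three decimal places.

At (3/2, 3/2, 2): F = (5.000, -9.750, 18.250).
Jacobian J = [[0, -2, 4·x₃], [0, -6·x₂, -2], [5·x₂ + 4, 5·x₁ + x₃, x₂]].
At the point, J = [[0.000, -2.000, 8.000], [0.000, -9.000, -2.000], [11.500, 9.500, 1.500]] (det J = 874.000).
Solving J·Δ = −F gives Δ = (-0.737, -0.895, -0.849).
Then the next iterate is (x₁, x₂, x₃)₁ = (0.763, 0.605, 1.151).

(0.763, 0.605, 1.151)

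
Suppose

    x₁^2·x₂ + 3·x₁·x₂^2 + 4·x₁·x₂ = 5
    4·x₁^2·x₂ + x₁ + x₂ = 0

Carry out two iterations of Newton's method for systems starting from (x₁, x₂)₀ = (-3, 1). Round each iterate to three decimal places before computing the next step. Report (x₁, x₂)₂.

At (-3, 1): F = (-17.000, 34.000).
Jacobian J = [[2·x₁·x₂ + 3·x₂^2 + 4·x₂, x₁^2 + 6·x₁·x₂ + 4·x₁], [8·x₁·x₂ + 1, 4·x₁^2 + 1]].
At the point, J = [[1.000, -21.000], [-23.000, 37.000]] (det J = -446.000).
Solving J·Δ = −F gives Δ = (0.191, -0.800).
Then the next iterate is (x₁, x₂)₁ = (-2.809, 0.200).
Round to (-2.809, 0.200) and repeat: F = (-6.00618, 3.70338), J = [[-0.20360, -6.71632], [-3.49440, 32.56192]].
Δ = (-5.671, -0.722), so (x₁, x₂)₂ = (-8.480, -0.522).

(-8.480, -0.522)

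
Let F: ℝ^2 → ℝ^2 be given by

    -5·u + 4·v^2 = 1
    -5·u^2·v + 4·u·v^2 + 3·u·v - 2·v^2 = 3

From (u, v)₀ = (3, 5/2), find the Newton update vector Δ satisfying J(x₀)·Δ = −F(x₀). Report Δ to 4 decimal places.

(-0.9436, -0.6859)

At (3, 5/2): F = (9.0000, -30.5000).
Jacobian J = [[-5, 8·v], [-10·u·v + 4·v^2 + 3·v, -5·u^2 + 8·u·v + 3·u - 4·v]].
At the point, J = [[-5.0000, 20.0000], [-42.5000, 14.0000]] (det J = 780.0000).
Solving J·Δ = −F gives Δ = (-0.9436, -0.6859).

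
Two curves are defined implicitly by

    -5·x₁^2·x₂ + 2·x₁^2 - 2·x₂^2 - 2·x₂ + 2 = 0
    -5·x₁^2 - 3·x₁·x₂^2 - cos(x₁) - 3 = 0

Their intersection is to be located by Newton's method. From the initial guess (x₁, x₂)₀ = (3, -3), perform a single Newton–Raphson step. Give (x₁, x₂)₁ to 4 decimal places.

(2.0785, -1.5997)

At (3, -3): F = (143.0000, -128.010008).
Jacobian J = [[-10·x₁·x₂ + 4·x₁, -5·x₁^2 - 4·x₂ - 2], [-10·x₁ - 3·x₂^2 + sin(x₁), -6·x₁·x₂]].
At the point, J = [[102.0000, -35.0000], [-56.858880, 54.0000]] (det J = 3517.939200).
Solving J·Δ = −F gives Δ = (-0.9215, 1.4003).
Then the next iterate is (x₁, x₂)₁ = (2.0785, -1.5997).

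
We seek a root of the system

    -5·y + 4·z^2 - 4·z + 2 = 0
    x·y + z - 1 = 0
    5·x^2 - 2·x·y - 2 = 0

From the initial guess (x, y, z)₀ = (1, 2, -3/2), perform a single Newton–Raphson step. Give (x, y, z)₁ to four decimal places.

(1.1000, 1.8000, -1.0000)

At (1, 2, -3/2): F = (7.0000, -0.5000, -1.0000).
Jacobian J = [[0, -5, 8·z - 4], [y, x, 1], [10·x - 2·y, -2·x, 0]].
At the point, J = [[0.0000, -5.0000, -16.0000], [2.0000, 1.0000, 1.0000], [6.0000, -2.0000, 0.0000]] (det J = 130.0000).
Solving J·Δ = −F gives Δ = (0.1000, -0.2000, 0.5000).
Then the next iterate is (x, y, z)₁ = (1.1000, 1.8000, -1.0000).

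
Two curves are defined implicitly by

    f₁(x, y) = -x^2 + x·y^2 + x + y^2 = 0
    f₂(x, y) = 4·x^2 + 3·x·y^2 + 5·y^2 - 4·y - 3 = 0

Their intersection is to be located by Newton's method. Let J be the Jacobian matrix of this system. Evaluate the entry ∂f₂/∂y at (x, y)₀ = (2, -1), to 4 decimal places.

-26.0000

∂f₂/∂y = 6·x·y + 10·y - 4.
At (2, -1) this is -26.0000.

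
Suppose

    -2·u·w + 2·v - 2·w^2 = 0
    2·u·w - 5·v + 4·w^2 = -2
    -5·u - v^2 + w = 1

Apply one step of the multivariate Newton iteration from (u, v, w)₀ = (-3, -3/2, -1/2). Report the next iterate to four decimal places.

At (-3, -3/2, -1/2): F = (-6.5000, 13.5000, 11.2500).
Jacobian J = [[-2·w, 2, -2·u - 4·w], [2·w, -5, 2·u + 8·w], [-5, -2·v, 1]].
At the point, J = [[1.0000, 2.0000, 8.0000], [-1.0000, -5.0000, -10.0000], [-5.0000, 3.0000, 1.0000]] (det J = -97.0000).
Solving J·Δ = −F gives Δ = (3.7062, 2.5206, -0.2809).
Then the next iterate is (u, v, w)₁ = (0.7062, 1.0206, -0.7809).

(0.7062, 1.0206, -0.7809)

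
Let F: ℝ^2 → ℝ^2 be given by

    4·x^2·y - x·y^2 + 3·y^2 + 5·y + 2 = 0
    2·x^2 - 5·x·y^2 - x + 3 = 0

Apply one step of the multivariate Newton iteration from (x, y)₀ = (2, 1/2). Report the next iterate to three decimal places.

(0.674, 0.388)

At (2, 1/2): F = (12.750, 6.500).
Jacobian J = [[8·x·y - y^2, 4·x^2 - 2·x·y + 6·y + 5], [4·x - 5·y^2 - 1, -10·x·y]].
At the point, J = [[7.750, 22.000], [5.750, -10.000]] (det J = -204.000).
Solving J·Δ = −F gives Δ = (-1.326, -0.112).
Then the next iterate is (x, y)₁ = (0.674, 0.388).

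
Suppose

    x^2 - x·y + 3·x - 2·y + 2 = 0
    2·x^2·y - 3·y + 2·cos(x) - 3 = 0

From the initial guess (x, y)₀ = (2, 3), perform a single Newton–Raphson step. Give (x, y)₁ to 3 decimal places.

(1.589, 2.589)

At (2, 3): F = (0.000, 11.16771).
Jacobian J = [[2·x - y + 3, -x - 2], [4·x·y - 2·sin(x), 2·x^2 - 3]].
At the point, J = [[4.000, -4.000], [22.18141, 5.000]] (det J = 108.72562).
Solving J·Δ = −F gives Δ = (-0.411, -0.411).
Then the next iterate is (x, y)₁ = (1.589, 2.589).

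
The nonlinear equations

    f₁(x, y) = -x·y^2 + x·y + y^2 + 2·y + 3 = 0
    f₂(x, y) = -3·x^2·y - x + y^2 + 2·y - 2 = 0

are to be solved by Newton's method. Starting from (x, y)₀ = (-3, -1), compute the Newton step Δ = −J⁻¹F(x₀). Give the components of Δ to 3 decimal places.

At (-3, -1): F = (8.000, 27.000).
Jacobian J = [[-y^2 + y, -2·x·y + x + 2·y + 2], [-6·x·y - 1, -3·x^2 + 2·y + 2]].
At the point, J = [[-2.000, -9.000], [-19.000, -27.000]] (det J = -117.000).
Solving J·Δ = −F gives Δ = (0.231, 0.838).

(0.231, 0.838)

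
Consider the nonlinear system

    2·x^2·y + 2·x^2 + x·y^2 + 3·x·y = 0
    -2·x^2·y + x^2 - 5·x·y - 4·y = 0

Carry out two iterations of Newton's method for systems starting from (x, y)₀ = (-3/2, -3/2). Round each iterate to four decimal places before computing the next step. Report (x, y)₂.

(-1.7537, -2.4375)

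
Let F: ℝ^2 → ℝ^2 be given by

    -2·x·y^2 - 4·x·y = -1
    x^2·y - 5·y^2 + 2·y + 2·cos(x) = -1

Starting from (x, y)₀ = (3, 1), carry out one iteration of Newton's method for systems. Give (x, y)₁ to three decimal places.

(2.211, 0.489)

At (3, 1): F = (-17.000, 5.02002).
Jacobian J = [[-2·y^2 - 4·y, -4·x·y - 4·x], [2·x·y - 2·sin(x), x^2 - 10·y + 2]].
At the point, J = [[-6.000, -24.000], [5.71776, 1.000]] (det J = 131.22624).
Solving J·Δ = −F gives Δ = (-0.789, -0.511).
Then the next iterate is (x, y)₁ = (2.211, 0.489).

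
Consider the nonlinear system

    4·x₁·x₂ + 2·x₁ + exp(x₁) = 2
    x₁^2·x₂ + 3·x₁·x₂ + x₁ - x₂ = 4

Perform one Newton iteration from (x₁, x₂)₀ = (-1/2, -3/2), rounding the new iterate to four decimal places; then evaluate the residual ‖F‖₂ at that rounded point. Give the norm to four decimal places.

7.5589

At (-1/2, -3/2): F = (0.606531, -1.1250).
Jacobian J = [[4·x₂ + exp(x₁) + 2, 4·x₁], [2·x₁·x₂ + 3·x₂ + 1, x₁^2 + 3·x₁ - 1]].
At the point, J = [[-3.393469, -2.0000], [-2.0000, -2.2500]] (det J = 3.635306).
Solving J·Δ = −F gives Δ = (0.9943, -1.3838).
Then the next iterate is (x₁, x₂)₁ = (0.4943, -2.8838).
Re-evaluating at (0.4943, -2.8838): F = (-5.073899, -5.602893), so ‖F‖₂ = 7.5589.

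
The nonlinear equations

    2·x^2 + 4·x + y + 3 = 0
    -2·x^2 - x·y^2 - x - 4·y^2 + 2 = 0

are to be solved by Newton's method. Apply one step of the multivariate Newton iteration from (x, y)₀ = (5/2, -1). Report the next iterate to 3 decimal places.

At (5/2, -1): F = (24.500, -19.500).
Jacobian J = [[4·x + 4, 1], [-4·x - y^2 - 1, -2·x·y - 8·y]].
At the point, J = [[14.000, 1.000], [-12.000, 13.000]] (det J = 194.000).
Solving J·Δ = −F gives Δ = (-1.742, -0.108).
Then the next iterate is (x, y)₁ = (0.758, -1.108).

(0.758, -1.108)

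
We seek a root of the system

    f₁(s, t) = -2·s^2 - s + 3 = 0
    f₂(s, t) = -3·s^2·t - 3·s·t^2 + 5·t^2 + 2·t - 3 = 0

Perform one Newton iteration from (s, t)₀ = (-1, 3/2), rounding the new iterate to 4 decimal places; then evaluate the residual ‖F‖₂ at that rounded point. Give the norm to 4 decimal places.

0.9648

At (-1, 3/2): F = (2.0000, 13.5000).
Jacobian J = [[-4·s - 1, 0], [-6·s·t - 3·t^2, -3·s^2 - 6·s·t + 10·t + 2]].
At the point, J = [[3.0000, 0.0000], [2.2500, 23.0000]] (det J = 69.0000).
Solving J·Δ = −F gives Δ = (-0.6667, -0.5217).
Then the next iterate is (s, t)₁ = (-1.6667, 0.9783).
Re-evaluating at (-1.6667, 0.9783): F = (-0.889078, 0.374579), so ‖F‖₂ = 0.9648.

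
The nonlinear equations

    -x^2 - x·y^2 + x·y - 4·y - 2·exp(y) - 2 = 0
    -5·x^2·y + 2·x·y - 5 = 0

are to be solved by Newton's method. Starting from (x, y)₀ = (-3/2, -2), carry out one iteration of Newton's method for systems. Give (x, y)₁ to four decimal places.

At (-3/2, -2): F = (12.479329, 23.5000).
Jacobian J = [[-2·x - y^2 + y, -2·x·y + x - 2·exp(y) - 4], [-10·x·y + 2·y, -5·x^2 + 2·x]].
At the point, J = [[-3.0000, -11.770671], [-34.0000, -14.2500]] (det J = -357.452799).
Solving J·Δ = −F gives Δ = (0.2763, 0.9898).
Then the next iterate is (x, y)₁ = (-1.2237, -1.0102).

(-1.2237, -1.0102)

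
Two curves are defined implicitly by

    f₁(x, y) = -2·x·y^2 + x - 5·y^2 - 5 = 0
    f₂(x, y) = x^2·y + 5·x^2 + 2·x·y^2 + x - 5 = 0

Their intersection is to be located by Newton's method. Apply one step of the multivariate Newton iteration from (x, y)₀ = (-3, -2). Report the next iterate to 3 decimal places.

(-3.569, -2.004)

At (-3, -2): F = (-4.000, -5.000).
Jacobian J = [[-2·y^2 + 1, -4·x·y - 10·y], [2·x·y + 10·x + 2·y^2 + 1, x^2 + 4·x·y]].
At the point, J = [[-7.000, -4.000], [-9.000, 33.000]] (det J = -267.000).
Solving J·Δ = −F gives Δ = (-0.569, -0.004).
Then the next iterate is (x, y)₁ = (-3.569, -2.004).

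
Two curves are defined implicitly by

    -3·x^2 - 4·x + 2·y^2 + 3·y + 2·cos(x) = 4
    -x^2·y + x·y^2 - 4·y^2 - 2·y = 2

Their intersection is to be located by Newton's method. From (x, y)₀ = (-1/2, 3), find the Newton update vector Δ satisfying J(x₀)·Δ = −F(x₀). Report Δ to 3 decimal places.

(-0.122, -1.734)

At (-1/2, 3): F = (26.00517, -49.250).
Jacobian J = [[-6·x - 2·sin(x) - 4, 4·y + 3], [-2·x·y + y^2, -x^2 + 2·x·y - 8·y - 2]].
At the point, J = [[-0.04115, 15.000], [12.000, -29.250]] (det J = -178.79639).
Solving J·Δ = −F gives Δ = (-0.122, -1.734).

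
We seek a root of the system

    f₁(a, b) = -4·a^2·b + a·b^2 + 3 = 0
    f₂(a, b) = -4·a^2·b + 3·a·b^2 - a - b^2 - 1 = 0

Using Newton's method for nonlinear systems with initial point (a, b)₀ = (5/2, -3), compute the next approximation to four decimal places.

At (5/2, -3): F = (100.5000, 130.0000).
Jacobian J = [[-8·a·b + b^2, -4·a^2 + 2·a·b], [-8·a·b + 3·b^2 - 1, -4·a^2 + 6·a·b - 2·b]].
At the point, J = [[69.0000, -40.0000], [86.0000, -64.0000]] (det J = -976.0000).
Solving J·Δ = −F gives Δ = (-1.2623, 0.3350).
Then the next iterate is (a, b)₁ = (1.2377, -2.6650).

(1.2377, -2.6650)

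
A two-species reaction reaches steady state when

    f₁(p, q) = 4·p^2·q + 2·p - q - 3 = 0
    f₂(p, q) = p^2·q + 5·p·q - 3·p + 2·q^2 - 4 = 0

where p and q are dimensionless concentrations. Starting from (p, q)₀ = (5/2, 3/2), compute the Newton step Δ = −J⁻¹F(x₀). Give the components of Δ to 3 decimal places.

(-0.860, -0.437)

At (5/2, 3/2): F = (38.000, 21.125).
Jacobian J = [[8·p·q + 2, 4·p^2 - 1], [2·p·q + 5·q - 3, p^2 + 5·p + 4·q]].
At the point, J = [[32.000, 24.000], [12.000, 24.750]] (det J = 504.000).
Solving J·Δ = −F gives Δ = (-0.860, -0.437).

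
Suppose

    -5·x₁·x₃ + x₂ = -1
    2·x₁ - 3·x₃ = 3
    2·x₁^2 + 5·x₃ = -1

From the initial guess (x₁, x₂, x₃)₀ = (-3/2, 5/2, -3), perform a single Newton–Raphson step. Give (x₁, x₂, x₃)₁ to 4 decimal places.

(-3.1875, 47.7500, -3.1250)

At (-3/2, 5/2, -3): F = (-19.0000, 3.0000, -9.5000).
Jacobian J = [[-5·x₃, 1, -5·x₁], [2, 0, -3], [4·x₁, 0, 5]].
At the point, J = [[15.0000, 1.0000, 7.5000], [2.0000, 0.0000, -3.0000], [-6.0000, 0.0000, 5.0000]] (det J = 8.0000).
Solving J·Δ = −F gives Δ = (-1.6875, 45.2500, -0.1250).
Then the next iterate is (x₁, x₂, x₃)₁ = (-3.1875, 47.7500, -3.1250).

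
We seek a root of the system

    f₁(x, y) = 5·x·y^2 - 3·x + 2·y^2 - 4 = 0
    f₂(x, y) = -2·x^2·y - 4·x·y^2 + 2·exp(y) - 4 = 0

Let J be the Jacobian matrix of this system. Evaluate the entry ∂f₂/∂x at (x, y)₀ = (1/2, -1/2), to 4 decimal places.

∂f₂/∂x = -4·x·y - 4·y^2.
At (1/2, -1/2) this is 0.0000.

0.0000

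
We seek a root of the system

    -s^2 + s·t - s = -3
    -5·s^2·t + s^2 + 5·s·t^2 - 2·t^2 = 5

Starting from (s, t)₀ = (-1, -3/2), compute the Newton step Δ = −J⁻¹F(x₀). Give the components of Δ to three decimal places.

At (-1, -3/2): F = (4.500, -12.250).
Jacobian J = [[-2·s + t - 1, s], [-10·s·t + 2·s + 5·t^2, -5·s^2 + 10·s·t - 4·t]].
At the point, J = [[-0.500, -1.000], [-5.750, 16.000]] (det J = -13.750).
Solving J·Δ = −F gives Δ = (4.345, 2.327).

(4.345, 2.327)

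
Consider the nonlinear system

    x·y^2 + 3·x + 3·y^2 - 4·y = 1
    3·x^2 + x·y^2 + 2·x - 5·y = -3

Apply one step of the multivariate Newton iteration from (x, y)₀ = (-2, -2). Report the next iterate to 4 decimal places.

(2.4074, 2.4815)

At (-2, -2): F = (5.0000, 13.0000).
Jacobian J = [[y^2 + 3, 2·x·y + 6·y - 4], [6·x + y^2 + 2, 2·x·y - 5]].
At the point, J = [[7.0000, -8.0000], [-6.0000, 3.0000]] (det J = -27.0000).
Solving J·Δ = −F gives Δ = (4.4074, 4.4815).
Then the next iterate is (x, y)₁ = (2.4074, 2.4815).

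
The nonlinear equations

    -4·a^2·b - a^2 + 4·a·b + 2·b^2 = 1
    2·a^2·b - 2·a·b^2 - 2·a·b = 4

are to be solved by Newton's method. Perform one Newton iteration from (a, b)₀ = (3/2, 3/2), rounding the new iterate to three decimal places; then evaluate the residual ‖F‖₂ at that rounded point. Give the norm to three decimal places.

At (3/2, 3/2): F = (-3.250, -8.500).
Jacobian J = [[-8·a·b - 2·a + 4·b, -4·a^2 + 4·a + 4·b], [4·a·b - 2·b^2 - 2·b, 2·a^2 - 4·a·b - 2·a]].
At the point, J = [[-15.000, 3.000], [1.500, -7.500]] (det J = 108.000).
Solving J·Δ = −F gives Δ = (-0.462, -1.226).
Then the next iterate is (a, b)₁ = (1.038, 0.274).
Re-evaluating at (1.038, 0.274): F = (-1.97052, -4.13424), so ‖F‖₂ = 4.580.

4.580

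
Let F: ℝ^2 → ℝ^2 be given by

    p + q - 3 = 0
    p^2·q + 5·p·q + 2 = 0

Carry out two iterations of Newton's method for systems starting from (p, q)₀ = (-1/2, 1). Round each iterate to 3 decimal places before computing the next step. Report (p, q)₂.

(-0.202, 3.202)

At (-1/2, 1): F = (-2.500, -0.250).
Jacobian J = [[1, 1], [2·p·q + 5·q, p^2 + 5·p]].
At the point, J = [[1.000, 1.000], [4.000, -2.250]] (det J = -6.250).
Solving J·Δ = −F gives Δ = (0.940, 1.560).
Then the next iterate is (p, q)₁ = (0.440, 2.560).
Round to (0.440, 2.560) and repeat: F = (0.000, 8.12762), J = [[1.000, 1.000], [15.05280, 2.39360]].
Δ = (-0.642, 0.642), so (p, q)₂ = (-0.202, 3.202).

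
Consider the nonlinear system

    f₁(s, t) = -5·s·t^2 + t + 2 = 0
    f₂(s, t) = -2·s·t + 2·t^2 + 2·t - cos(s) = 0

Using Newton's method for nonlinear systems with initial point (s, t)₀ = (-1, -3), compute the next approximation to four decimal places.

(-0.6200, -2.0725)

At (-1, -3): F = (44.0000, 5.459698).
Jacobian J = [[-5·t^2, -10·s·t + 1], [-2·t + sin(s), -2·s + 4·t + 2]].
At the point, J = [[-45.0000, -29.0000], [5.158529, -8.0000]] (det J = 509.597341).
Solving J·Δ = −F gives Δ = (0.3800, 0.9275).
Then the next iterate is (s, t)₁ = (-0.6200, -2.0725).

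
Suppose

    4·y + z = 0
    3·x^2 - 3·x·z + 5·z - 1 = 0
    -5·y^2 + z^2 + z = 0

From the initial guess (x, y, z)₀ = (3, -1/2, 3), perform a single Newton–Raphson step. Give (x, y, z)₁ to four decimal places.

(0.7101, -0.3370, 1.3478)

At (3, -1/2, 3): F = (1.0000, 14.0000, 10.7500).
Jacobian J = [[0, 4, 1], [6·x - 3·z, 0, -3·x + 5], [0, -10·y, 2·z + 1]].
At the point, J = [[0.0000, 4.0000, 1.0000], [9.0000, 0.0000, -4.0000], [0.0000, 5.0000, 7.0000]] (det J = -207.0000).
Solving J·Δ = −F gives Δ = (-2.2899, 0.1630, -1.6522).
Then the next iterate is (x, y, z)₁ = (0.7101, -0.3370, 1.3478).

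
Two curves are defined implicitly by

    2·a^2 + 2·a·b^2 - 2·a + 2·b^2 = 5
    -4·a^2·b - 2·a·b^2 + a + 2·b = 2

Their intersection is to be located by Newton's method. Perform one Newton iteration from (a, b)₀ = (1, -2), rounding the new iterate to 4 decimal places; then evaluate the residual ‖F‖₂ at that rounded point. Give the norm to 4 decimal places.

At (1, -2): F = (11.0000, -5.0000).
Jacobian J = [[4·a + 2·b^2 - 2, 4·a·b + 4·b], [-8·a·b - 2·b^2 + 1, -4·a^2 - 4·a·b + 2]].
At the point, J = [[10.0000, -16.0000], [9.0000, 6.0000]] (det J = 204.0000).
Solving J·Δ = −F gives Δ = (0.0686, 0.7304).
Then the next iterate is (a, b)₁ = (1.0686, -1.2696).
Re-evaluating at (1.0686, -1.2696): F = (1.815299, -1.116464), so ‖F‖₂ = 2.1312.

2.1312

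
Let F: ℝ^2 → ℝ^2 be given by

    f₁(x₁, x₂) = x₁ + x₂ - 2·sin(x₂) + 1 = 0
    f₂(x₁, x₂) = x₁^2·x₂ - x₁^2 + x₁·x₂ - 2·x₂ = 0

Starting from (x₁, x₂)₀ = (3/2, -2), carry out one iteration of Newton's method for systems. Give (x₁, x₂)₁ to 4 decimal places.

(0.8338, -2.9018)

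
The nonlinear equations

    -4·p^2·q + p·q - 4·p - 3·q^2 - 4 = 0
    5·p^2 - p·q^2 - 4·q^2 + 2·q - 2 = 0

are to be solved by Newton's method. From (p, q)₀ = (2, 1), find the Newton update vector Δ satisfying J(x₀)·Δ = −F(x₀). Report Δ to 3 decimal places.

At (2, 1): F = (-29.000, 14.000).
Jacobian J = [[-8·p·q + q - 4, -4·p^2 + p - 6·q], [10·p - q^2, -2·p·q - 8·q + 2]].
At the point, J = [[-19.000, -20.000], [19.000, -10.000]] (det J = 570.000).
Solving J·Δ = −F gives Δ = (-1.000, -0.500).

(-1.000, -0.500)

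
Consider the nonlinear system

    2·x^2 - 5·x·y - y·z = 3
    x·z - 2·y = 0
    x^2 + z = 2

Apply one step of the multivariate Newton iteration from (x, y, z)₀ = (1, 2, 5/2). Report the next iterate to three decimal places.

(0.548, 0.387, 1.903)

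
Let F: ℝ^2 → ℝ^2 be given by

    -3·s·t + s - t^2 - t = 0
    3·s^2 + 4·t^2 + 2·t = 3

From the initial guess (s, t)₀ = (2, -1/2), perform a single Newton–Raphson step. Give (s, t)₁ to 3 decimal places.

(1.351, 0.104)

At (2, -1/2): F = (5.250, 9.000).
Jacobian J = [[-3·t + 1, -3·s - 2·t - 1], [6·s, 8·t + 2]].
At the point, J = [[2.500, -6.000], [12.000, -2.000]] (det J = 67.000).
Solving J·Δ = −F gives Δ = (-0.649, 0.604).
Then the next iterate is (s, t)₁ = (1.351, 0.104).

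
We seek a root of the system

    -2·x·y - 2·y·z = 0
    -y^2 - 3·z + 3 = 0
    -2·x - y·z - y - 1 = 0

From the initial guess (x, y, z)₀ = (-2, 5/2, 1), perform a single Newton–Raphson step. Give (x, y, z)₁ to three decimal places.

At (-2, 5/2, 1): F = (5.000, -6.250, -2.000).
Jacobian J = [[-2·y, -2·x - 2·z, -2·y], [0, -2·y, -3], [-2, -z - 1, -y]].
At the point, J = [[-5.000, 2.000, -5.000], [0.000, -5.000, -3.000], [-2.000, -2.000, -2.500]] (det J = 29.500).
Solving J·Δ = −F gives Δ = (-0.025, -1.504, 0.424).
Then the next iterate is (x, y, z)₁ = (-2.025, 0.996, 1.424).

(-2.025, 0.996, 1.424)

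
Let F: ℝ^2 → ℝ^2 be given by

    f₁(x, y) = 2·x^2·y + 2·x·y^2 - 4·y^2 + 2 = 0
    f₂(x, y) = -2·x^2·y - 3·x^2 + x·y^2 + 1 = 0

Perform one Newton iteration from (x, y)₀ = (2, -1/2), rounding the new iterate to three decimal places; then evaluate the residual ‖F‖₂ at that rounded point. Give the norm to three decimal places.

1.543

At (2, -1/2): F = (-2.000, -6.500).
Jacobian J = [[4·x·y + 2·y^2, 2·x^2 + 4·x·y - 8·y], [-4·x·y - 6·x + y^2, -2·x^2 + 2·x·y]].
At the point, J = [[-3.500, 8.000], [-7.750, -10.000]] (det J = 97.000).
Solving J·Δ = −F gives Δ = (-0.742, -0.075).
Then the next iterate is (x, y)₁ = (1.258, -0.575).
Re-evaluating at (1.258, -0.575): F = (-0.31060, -1.51182), so ‖F‖₂ = 1.543.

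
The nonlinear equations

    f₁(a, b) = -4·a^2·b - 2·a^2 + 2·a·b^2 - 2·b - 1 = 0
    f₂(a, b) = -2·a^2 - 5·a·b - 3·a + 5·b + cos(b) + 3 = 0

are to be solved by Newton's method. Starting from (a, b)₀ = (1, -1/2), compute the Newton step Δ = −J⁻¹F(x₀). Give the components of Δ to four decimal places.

(-0.2444, 0.0472)

At (1, -1/2): F = (0.5000, -1.122417).
Jacobian J = [[-8·a·b - 4·a + 2·b^2, -4·a^2 + 4·a·b - 2], [-4·a - 5·b - 3, -5·a - sin(b) + 5]].
At the point, J = [[0.5000, -8.0000], [-4.5000, 0.479426]] (det J = -35.760287).
Solving J·Δ = −F gives Δ = (-0.2444, 0.0472).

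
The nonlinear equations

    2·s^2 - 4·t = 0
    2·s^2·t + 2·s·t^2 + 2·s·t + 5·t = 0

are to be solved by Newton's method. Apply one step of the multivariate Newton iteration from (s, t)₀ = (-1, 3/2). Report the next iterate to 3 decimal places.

(-2.600, 2.100)

At (-1, 3/2): F = (-4.000, 3.000).
Jacobian J = [[4·s, -4], [4·s·t + 2·t^2 + 2·t, 2·s^2 + 4·s·t + 2·s + 5]].
At the point, J = [[-4.000, -4.000], [1.500, -1.000]] (det J = 10.000).
Solving J·Δ = −F gives Δ = (-1.600, 0.600).
Then the next iterate is (s, t)₁ = (-2.600, 2.100).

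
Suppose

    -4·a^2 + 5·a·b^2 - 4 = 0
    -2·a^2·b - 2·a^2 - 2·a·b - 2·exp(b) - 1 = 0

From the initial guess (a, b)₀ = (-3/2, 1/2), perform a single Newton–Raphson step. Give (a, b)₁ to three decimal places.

(-1.568, -1.604)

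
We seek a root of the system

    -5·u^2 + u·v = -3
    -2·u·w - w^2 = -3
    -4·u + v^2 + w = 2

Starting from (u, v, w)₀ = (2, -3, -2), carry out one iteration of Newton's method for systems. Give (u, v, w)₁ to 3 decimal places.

At (2, -3, -2): F = (-23.000, 7.000, -3.000).
Jacobian J = [[-10·u + v, u, 0], [-2·w, 0, -2·u - 2·w], [-4, 2·v, 1]].
At the point, J = [[-23.000, 2.000, 0.000], [4.000, 0.000, 0.000], [-4.000, -6.000, 1.000]] (det J = -8.000).
Solving J·Δ = −F gives Δ = (-1.750, -8.625, -55.750).
Then the next iterate is (u, v, w)₁ = (0.250, -11.625, -57.750).

(0.250, -11.625, -57.750)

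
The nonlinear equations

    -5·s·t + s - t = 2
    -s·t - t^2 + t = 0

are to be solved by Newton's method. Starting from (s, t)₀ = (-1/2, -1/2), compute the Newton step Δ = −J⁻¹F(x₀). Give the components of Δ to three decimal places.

(0.828, 0.234)

At (-1/2, -1/2): F = (-3.250, -1.000).
Jacobian J = [[-5·t + 1, -5·s - 1], [-t, -s - 2·t + 1]].
At the point, J = [[3.500, 1.500], [0.500, 2.500]] (det J = 8.000).
Solving J·Δ = −F gives Δ = (0.828, 0.234).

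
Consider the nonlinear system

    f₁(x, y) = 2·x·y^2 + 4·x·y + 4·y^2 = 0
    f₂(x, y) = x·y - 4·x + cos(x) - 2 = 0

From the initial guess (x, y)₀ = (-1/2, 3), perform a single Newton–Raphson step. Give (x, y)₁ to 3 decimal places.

(-0.581, 1.840)

At (-1/2, 3): F = (21.000, -0.62242).
Jacobian J = [[2·y^2 + 4·y, 4·x·y + 4·x + 8·y], [y - sin(x) - 4, x]].
At the point, J = [[30.000, 16.000], [-0.52057, -0.500]] (det J = -6.67081).
Solving J·Δ = −F gives Δ = (-0.081, -1.160).
Then the next iterate is (x, y)₁ = (-0.581, 1.840).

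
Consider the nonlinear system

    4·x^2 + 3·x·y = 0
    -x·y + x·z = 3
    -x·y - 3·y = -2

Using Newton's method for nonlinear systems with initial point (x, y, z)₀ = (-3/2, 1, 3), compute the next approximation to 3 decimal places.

(-1.000, 1.000, -0.333)

At (-3/2, 1, 3): F = (4.500, -6.000, 0.500).
Jacobian J = [[8·x + 3·y, 3·x, 0], [-y + z, -x, x], [-y, -x - 3, 0]].
At the point, J = [[-9.000, -4.500, 0.000], [2.000, 1.500, -1.500], [-1.000, -1.500, 0.000]] (det J = 13.500).
Solving J·Δ = −F gives Δ = (0.500, 0.000, -3.333).
Then the next iterate is (x, y, z)₁ = (-1.000, 1.000, -0.333).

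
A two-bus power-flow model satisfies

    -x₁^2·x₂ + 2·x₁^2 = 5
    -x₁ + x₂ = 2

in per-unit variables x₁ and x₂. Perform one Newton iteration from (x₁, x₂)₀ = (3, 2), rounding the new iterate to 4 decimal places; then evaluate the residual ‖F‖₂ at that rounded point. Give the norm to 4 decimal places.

At (3, 2): F = (-5.0000, -3.0000).
Jacobian J = [[-2·x₁·x₂ + 4·x₁, -x₁^2], [-1, 1]].
At the point, J = [[0.0000, -9.0000], [-1.0000, 1.0000]] (det J = -9.0000).
Solving J·Δ = −F gives Δ = (-3.5556, -0.5556).
Then the next iterate is (x₁, x₂)₁ = (-0.5556, 1.4444).
Re-evaluating at (-0.5556, 1.4444): F = (-4.828491, 0.0000), so ‖F‖₂ = 4.8285.

4.8285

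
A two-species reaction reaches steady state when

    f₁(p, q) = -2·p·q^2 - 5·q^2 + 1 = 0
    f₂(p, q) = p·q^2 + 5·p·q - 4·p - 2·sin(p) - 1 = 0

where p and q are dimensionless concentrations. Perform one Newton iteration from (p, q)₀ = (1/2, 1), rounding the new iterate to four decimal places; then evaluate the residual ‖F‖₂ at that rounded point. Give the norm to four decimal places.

59.9597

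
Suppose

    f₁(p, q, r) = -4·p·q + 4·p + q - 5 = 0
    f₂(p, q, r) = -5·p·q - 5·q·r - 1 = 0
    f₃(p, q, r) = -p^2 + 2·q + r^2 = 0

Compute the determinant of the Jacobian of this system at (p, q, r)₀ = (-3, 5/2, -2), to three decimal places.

J = [[-4·q + 4, -4·p + 1, 0], [-5·q, -5·p - 5·r, -5·q], [-2·p, 2, 2·r]].
At the point, J = [[-6.000, 13.000, 0.000], [-12.500, 25.000, -12.500], [6.000, 2.000, -4.000]].
det J = -1175.000.

-1175.000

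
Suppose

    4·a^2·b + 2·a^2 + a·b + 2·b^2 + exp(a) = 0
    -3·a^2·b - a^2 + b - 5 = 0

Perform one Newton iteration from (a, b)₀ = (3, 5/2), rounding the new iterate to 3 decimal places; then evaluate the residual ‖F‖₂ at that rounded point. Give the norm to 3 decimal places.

42.594

At (3, 5/2): F = (148.08554, -79.000).
Jacobian J = [[8·a·b + 4·a + b + exp(a), 4·a^2 + a + 4·b], [-6·a·b - 2·a, -3·a^2 + 1]].
At the point, J = [[94.58554, 49.000], [-51.000, -26.000]] (det J = 39.77604).
Solving J·Δ = −F gives Δ = (-0.522, -2.014).
Then the next iterate is (a, b)₁ = (2.478, 0.486).
Re-evaluating at (2.478, 0.486): F = (37.81217, -19.60731), so ‖F‖₂ = 42.594.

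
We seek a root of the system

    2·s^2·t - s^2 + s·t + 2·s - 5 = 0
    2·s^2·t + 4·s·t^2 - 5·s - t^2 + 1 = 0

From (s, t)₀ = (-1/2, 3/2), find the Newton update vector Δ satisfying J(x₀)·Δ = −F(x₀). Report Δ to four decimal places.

(4.1667, 0.1961)

At (-1/2, 3/2): F = (-6.2500, -2.5000).
Jacobian J = [[4·s·t - 2·s + t + 2, 2·s^2 + s], [4·s·t + 4·t^2 - 5, 2·s^2 + 8·s·t - 2·t]].
At the point, J = [[1.5000, 0.0000], [1.0000, -8.5000]] (det J = -12.7500).
Solving J·Δ = −F gives Δ = (4.1667, 0.1961).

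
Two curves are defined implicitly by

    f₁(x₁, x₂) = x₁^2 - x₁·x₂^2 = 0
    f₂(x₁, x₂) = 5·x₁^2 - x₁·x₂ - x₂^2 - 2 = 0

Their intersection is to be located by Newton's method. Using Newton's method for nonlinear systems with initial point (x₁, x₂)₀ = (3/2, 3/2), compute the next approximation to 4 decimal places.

(1.0392, 1.1732)

At (3/2, 3/2): F = (-1.1250, 4.7500).
Jacobian J = [[2·x₁ - x₂^2, -2·x₁·x₂], [10·x₁ - x₂, -x₁ - 2·x₂]].
At the point, J = [[0.7500, -4.5000], [13.5000, -4.5000]] (det J = 57.3750).
Solving J·Δ = −F gives Δ = (-0.4608, -0.3268).
Then the next iterate is (x₁, x₂)₁ = (1.0392, 1.1732).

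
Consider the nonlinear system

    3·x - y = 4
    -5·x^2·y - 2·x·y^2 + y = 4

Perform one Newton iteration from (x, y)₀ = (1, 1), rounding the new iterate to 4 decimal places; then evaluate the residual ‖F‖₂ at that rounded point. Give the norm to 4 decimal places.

At (1, 1): F = (-2.0000, -10.0000).
Jacobian J = [[3, -1], [-10·x·y - 2·y^2, -5·x^2 - 4·x·y + 1]].
At the point, J = [[3.0000, -1.0000], [-12.0000, -8.0000]] (det J = -36.0000).
Solving J·Δ = −F gives Δ = (0.1667, -1.5000).
Then the next iterate is (x, y)₁ = (1.1667, -0.5000).
Re-evaluating at (1.1667, -0.5000): F = (0.0001, -1.680378), so ‖F‖₂ = 1.6804.

1.6804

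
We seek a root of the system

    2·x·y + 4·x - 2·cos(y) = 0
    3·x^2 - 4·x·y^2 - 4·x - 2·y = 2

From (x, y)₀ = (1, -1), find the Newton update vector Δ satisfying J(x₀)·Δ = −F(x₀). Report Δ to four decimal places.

(-0.5621, 0.6460)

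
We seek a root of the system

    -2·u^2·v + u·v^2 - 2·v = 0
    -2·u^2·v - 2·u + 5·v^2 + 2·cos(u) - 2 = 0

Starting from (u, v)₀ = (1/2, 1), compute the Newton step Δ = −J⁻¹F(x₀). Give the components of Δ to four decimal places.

(-0.8335, -0.7777)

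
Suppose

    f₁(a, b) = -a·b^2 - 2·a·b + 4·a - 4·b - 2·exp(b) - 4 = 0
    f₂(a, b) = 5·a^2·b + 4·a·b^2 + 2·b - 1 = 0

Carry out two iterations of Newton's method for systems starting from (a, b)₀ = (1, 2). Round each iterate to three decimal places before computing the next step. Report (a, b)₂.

At (1, 2): F = (-30.77811, 29.000).
Jacobian J = [[-b^2 - 2·b + 4, -2·a·b - 2·a - 2·exp(b) - 4], [10·a·b + 4·b^2, 5·a^2 + 8·a·b + 2]].
At the point, J = [[-4.000, -24.77811], [36.000, 23.000]] (det J = 800.01204).
Solving J·Δ = −F gives Δ = (-0.013, -1.240).
Then the next iterate is (a, b)₁ = (0.987, 0.760).
Round to (0.987, 0.760) and repeat: F = (-9.43888, 6.50221), J = [[1.90240, -11.75079], [9.81160, 12.87181]].
Δ = (0.323, -0.751), so (a, b)₂ = (1.310, 0.009).

(1.310, 0.009)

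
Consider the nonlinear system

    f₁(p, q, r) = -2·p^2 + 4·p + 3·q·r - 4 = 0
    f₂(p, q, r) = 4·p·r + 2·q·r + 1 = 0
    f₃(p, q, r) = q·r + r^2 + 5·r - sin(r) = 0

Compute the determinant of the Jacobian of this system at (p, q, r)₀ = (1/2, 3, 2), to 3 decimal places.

-384.646

J = [[-4·p + 4, 3·r, 3·q], [4·r, 2·r, 4·p + 2·q], [0, r, q + 2·r - cos(r) + 5]].
At the point, J = [[2.000, 6.000, 9.000], [8.000, 4.000, 8.000], [0.000, 2.000, 12.41615]].
det J = -384.646.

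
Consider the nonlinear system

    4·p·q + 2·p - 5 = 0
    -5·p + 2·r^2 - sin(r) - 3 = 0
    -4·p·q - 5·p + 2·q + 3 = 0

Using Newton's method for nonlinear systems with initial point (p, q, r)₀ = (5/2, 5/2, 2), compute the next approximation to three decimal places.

At (5/2, 5/2, 2): F = (25.000, -8.40930, -29.500).
Jacobian J = [[4·q + 2, 4·p, 0], [-5, 0, 4·r - cos(r)], [-4·q - 5, -4·p + 2, 0]].
At the point, J = [[12.000, 10.000, 0.000], [-5.000, 0.000, 8.41615], [-15.000, -8.000, 0.000]] (det J = -454.47193).
Solving J·Δ = −F gives Δ = (-1.759, -0.389, -0.046).
Then the next iterate is (p, q, r)₁ = (0.741, 2.111, 1.954).

(0.741, 2.111, 1.954)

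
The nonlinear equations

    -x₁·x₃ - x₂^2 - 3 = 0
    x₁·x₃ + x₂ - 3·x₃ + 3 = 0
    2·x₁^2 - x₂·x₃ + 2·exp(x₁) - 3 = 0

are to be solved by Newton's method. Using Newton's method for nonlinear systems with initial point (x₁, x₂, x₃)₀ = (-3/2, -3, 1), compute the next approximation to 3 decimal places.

(-1.233, -1.077, 0.487)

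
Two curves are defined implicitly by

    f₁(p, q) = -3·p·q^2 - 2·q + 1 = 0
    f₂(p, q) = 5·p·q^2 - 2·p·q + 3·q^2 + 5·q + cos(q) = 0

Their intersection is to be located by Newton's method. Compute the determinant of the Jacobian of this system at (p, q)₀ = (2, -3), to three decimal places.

341.190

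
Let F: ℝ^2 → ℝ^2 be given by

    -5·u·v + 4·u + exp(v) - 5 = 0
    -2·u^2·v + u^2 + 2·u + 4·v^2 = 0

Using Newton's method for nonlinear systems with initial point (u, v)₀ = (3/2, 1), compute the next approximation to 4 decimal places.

(2.6443, -0.0302)

At (3/2, 1): F = (-3.781718, 4.7500).
Jacobian J = [[-5·v + 4, -5·u + exp(v)], [-4·u·v + 2·u + 2, -2·u^2 + 8·v]].
At the point, J = [[-1.0000, -4.781718], [-1.0000, 3.5000]] (det J = -8.281718).
Solving J·Δ = −F gives Δ = (1.1443, -1.0302).
Then the next iterate is (u, v)₁ = (2.6443, -0.0302).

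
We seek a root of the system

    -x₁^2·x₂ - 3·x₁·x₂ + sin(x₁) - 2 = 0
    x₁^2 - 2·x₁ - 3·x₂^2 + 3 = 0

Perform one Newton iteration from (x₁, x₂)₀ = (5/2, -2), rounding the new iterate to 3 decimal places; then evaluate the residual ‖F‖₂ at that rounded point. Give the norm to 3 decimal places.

7.246

At (5/2, -2): F = (26.09847, -7.750).
Jacobian J = [[-2·x₁·x₂ - 3·x₂ + cos(x₁), -x₁^2 - 3·x₁], [2·x₁ - 2, -6·x₂]].
At the point, J = [[15.19886, -13.750], [3.000, 12.000]] (det J = 223.63628).
Solving J·Δ = −F gives Δ = (-0.924, 0.877).
Then the next iterate is (x₁, x₂)₁ = (1.576, -1.123).
Re-evaluating at (1.576, -1.123): F = (7.09881, -1.45161), so ‖F‖₂ = 7.246.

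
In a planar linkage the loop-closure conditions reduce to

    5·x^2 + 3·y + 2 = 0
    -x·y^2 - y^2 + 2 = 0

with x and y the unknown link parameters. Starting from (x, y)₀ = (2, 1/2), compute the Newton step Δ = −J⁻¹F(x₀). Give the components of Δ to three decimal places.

(-1.253, 0.521)

At (2, 1/2): F = (23.500, 1.250).
Jacobian J = [[10·x, 3], [-y^2, -2·x·y - 2·y]].
At the point, J = [[20.000, 3.000], [-0.250, -3.000]] (det J = -59.250).
Solving J·Δ = −F gives Δ = (-1.253, 0.521).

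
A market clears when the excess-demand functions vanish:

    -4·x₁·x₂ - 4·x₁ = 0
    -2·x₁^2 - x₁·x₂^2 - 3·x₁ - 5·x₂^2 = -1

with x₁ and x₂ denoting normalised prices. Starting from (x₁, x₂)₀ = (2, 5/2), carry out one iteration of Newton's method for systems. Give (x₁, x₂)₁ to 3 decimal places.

At (2, 5/2): F = (-28.000, -56.750).
Jacobian J = [[-4·x₂ - 4, -4·x₁], [-4·x₁ - x₂^2 - 3, -2·x₁·x₂ - 10·x₂]].
At the point, J = [[-14.000, -8.000], [-17.250, -35.000]] (det J = 352.000).
Solving J·Δ = −F gives Δ = (-1.494, -0.885).
Then the next iterate is (x₁, x₂)₁ = (0.506, 1.615).

(0.506, 1.615)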